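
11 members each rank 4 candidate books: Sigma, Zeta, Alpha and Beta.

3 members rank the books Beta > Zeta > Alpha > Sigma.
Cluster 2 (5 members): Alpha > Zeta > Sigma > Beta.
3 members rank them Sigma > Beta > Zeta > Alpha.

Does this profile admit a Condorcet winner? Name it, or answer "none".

Pairwise majorities:
Sigma–Zeta: Zeta 8–3.
Sigma vs Alpha: Alpha, 8–3.
Sigma vs Beta: Sigma wins 8–3.
Zeta vs Alpha: Zeta wins 6–5.
Zeta vs Beta: 5 to 6, Beta.
Alpha vs Beta: 5 to 6, Beta.
Each book drops at least one matchup (Sigma loses to Zeta; Zeta loses to Beta; Alpha loses to Zeta; Beta loses to Sigma); the cycle Sigma > Beta > Zeta > Sigma rules out a Condorcet winner.

none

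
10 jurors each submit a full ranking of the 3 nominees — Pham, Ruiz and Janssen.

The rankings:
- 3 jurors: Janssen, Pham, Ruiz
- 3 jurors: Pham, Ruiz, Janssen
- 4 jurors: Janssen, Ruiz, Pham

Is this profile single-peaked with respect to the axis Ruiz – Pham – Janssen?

Axis positions: Ruiz=1, Pham=2, Janssen=3.
Faction 1 (peak Janssen at position 3): ranking walks positions 3-2-1, expanding outward from the peak — single-peaked.
Faction 2 (peak Pham at position 2): ranking walks positions 2-1-3, expanding outward from the peak — single-peaked.
Faction 3: ranking walks positions 3-1-2; Ruiz is ranked above Pham even though Pham lies between Ruiz and the peak Janssen on the axis — preferences dip and rise again. Not single-peaked.
Faction 3 violates single-peakedness, so the profile is not single-peaked on this axis.

no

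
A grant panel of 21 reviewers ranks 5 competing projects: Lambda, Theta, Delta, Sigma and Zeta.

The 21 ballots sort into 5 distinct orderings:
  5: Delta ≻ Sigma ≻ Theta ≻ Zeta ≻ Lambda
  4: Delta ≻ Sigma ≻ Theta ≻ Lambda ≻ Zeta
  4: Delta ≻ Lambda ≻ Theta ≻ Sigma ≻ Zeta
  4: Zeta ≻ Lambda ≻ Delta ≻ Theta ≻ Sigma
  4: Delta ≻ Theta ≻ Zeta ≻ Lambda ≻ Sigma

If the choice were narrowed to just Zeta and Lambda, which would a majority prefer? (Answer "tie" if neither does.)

Ballots ranking Zeta above Lambda: 5 + 4 + 4 = 13.
Ballots ranking Lambda above Zeta: 21 − 13 = 8.
Zeta wins the head-to-head 13–8.

Zeta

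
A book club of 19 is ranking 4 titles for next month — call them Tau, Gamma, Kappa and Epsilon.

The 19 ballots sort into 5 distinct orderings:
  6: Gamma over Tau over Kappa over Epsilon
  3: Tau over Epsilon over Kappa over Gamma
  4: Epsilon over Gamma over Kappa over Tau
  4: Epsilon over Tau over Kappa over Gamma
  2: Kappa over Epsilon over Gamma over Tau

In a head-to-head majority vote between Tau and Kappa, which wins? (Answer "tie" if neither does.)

Ballots ranking Tau above Kappa: 6 + 3 + 4 = 13.
Ballots ranking Kappa above Tau: 19 − 13 = 6.
Tau wins the head-to-head 13–6.

Tau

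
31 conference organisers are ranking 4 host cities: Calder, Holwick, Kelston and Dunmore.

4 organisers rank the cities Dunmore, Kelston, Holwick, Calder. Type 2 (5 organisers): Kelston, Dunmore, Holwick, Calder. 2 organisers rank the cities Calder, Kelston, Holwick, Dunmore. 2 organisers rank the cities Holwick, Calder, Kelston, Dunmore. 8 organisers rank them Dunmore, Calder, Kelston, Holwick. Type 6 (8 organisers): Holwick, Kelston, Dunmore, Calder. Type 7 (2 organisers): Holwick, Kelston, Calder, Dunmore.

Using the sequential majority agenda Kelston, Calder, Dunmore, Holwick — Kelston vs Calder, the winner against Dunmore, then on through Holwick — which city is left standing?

Kelston

Round 1: Kelston vs Calder — 19–12, Kelston advances.
Round 2: Kelston vs Dunmore — 19–12, Kelston advances.
Round 3: Kelston vs Holwick — 19–12, Kelston advances.
The agenda winner is Kelston.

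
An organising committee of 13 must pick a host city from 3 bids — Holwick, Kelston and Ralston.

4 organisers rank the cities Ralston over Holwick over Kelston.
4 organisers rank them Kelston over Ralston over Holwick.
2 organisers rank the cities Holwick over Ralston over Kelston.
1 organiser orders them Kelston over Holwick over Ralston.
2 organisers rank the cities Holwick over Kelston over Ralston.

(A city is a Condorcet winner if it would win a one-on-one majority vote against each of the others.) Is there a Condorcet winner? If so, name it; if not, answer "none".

none

Head-to-head results (13 organisers):
Holwick vs Kelston: 4+2+2 = 8 for Holwick, 5 for Kelston — Holwick by 8–5.
Holwick vs Ralston: Holwick preferred on 2+1+2 = 5 ballots; Ralston wins 8–5.
Kelston vs Ralston: Kelston preferred on 4+1+2 = 7 ballots; Kelston wins 7–6.
No city is unbeaten: Holwick loses to Ralston; Kelston loses to Holwick; Ralston loses to Kelston. In particular Holwick → Kelston → Ralston → Holwick is a majority cycle — no Condorcet winner exists.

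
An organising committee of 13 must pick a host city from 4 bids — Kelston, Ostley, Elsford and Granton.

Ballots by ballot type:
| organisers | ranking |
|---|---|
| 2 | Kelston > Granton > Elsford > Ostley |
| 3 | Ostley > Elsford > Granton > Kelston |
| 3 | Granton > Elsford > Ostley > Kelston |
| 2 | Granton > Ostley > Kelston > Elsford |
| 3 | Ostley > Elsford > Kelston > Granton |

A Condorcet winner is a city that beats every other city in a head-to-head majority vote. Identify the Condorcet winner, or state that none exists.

Granton

Head-to-head results (13 organisers):
Kelston vs Ostley: Kelston is ranked higher on 2 ballots, Ostley on 11. Ostley wins 11–2.
Kelston vs Elsford: Kelston preferred on 2+2 = 4 ballots; Elsford wins 9–4.
Kelston vs Granton: Kelston is ranked higher on 2+3 = 5 ballots, Granton on 8. Granton wins 8–5.
Ostley vs Elsford: Ostley is ranked higher on 3+2+3 = 8 ballots, Elsford on 5. Ostley wins 8–5.
Ostley vs Granton: Ostley is ranked higher on 3+3 = 6 ballots, Granton on 7. Granton wins 7–6.
Elsford vs Granton: Elsford preferred on 3+3 = 6 ballots; Granton wins 7–6.
Granton wins every pairwise contest, so Granton is the Condorcet winner.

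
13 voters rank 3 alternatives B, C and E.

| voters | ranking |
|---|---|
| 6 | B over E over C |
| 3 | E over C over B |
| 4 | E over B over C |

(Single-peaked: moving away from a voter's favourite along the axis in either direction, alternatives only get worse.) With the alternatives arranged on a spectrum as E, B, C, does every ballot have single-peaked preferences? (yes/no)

no

Axis positions: E=1, B=2, C=3.
Bloc 1 (peak B at position 2): ranking walks positions 2-1-3, expanding outward from the peak — single-peaked.
Bloc 2: ranking walks positions 1-3-2; C is ranked above B even though B lies between C and the peak E on the axis — preferences dip and rise again. Not single-peaked.
Bloc 3 (peak E at position 1): ranking walks positions 1-2-3, expanding outward from the peak — single-peaked.
Bloc 2 violates single-peakedness, so the profile is not single-peaked on this axis.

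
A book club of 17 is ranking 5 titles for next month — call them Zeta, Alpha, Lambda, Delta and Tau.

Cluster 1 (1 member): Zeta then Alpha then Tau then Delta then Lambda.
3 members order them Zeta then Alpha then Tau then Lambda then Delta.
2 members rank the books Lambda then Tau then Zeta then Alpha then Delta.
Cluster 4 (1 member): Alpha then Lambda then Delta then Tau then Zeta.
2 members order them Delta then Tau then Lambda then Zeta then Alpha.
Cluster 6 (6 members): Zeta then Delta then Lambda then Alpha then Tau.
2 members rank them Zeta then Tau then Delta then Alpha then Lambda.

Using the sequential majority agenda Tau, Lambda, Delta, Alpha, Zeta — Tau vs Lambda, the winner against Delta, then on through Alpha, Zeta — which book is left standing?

Zeta

Round 1: Tau vs Lambda — 8–9, Lambda advances.
Round 2: Lambda vs Delta — 6–11, Delta advances.
Round 3: Delta vs Alpha — 10–7, Delta advances.
Round 4: Delta vs Zeta — 3–14, Zeta advances.
Zeta survives the agenda.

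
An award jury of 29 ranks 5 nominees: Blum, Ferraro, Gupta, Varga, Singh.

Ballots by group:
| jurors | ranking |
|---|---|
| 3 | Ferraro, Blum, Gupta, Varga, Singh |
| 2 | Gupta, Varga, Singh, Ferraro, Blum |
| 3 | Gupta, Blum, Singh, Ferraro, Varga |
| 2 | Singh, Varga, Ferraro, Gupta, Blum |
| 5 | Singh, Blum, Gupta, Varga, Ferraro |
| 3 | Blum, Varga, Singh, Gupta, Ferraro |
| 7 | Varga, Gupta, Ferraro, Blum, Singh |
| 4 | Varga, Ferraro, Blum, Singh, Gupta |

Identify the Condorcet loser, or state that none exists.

Pairwise majorities:
Blum vs Ferraro: Ferraro wins 18–11.
Blum vs Gupta: Blum, 15–14.
Blum–Varga: Varga 15–14.
Blum vs Singh: Blum is ranked higher on 3+3+3+7+4 = 20 ballots, Singh on 9. Blum wins 20–9.
Ferraro vs Gupta: Gupta wins 20–9.
Ferraro vs Varga: Varga wins 23–6.
Ferraro vs Singh: Singh, 15–14.
Gupta vs Varga: Gupta is ranked higher on 3+2+3+5 = 13 ballots, Varga on 16. Varga wins 16–13.
Gupta vs Singh: Gupta, 15–14.
Varga vs Singh: 19 to 10, Varga.
Each nominee has at least one pairwise win (Blum beats Gupta; Ferraro beats Blum; Gupta beats Ferraro; Varga beats Blum; Singh beats Ferraro) — no Condorcet loser.

none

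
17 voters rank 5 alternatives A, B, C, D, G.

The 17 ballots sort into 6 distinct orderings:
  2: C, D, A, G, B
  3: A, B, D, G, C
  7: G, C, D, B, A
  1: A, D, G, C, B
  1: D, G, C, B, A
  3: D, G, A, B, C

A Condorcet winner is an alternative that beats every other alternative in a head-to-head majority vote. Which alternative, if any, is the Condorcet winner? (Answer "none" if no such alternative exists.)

Pairwise majorities:
A vs B: A is ranked higher on 2+3+1+3 = 9 ballots, B on 8. A wins 9–8.
A vs C: A is ranked higher on 3+1+3 = 7 ballots, C on 10. C wins 10–7.
A vs D: 3+1 = 4 for A, 13 for D — D by 13–4.
A vs G: A preferred on 2+3+1 = 6 ballots; G wins 11–6.
B vs C: 3+3 = 6 for B, 11 for C — C by 11–6.
B vs D: 3 to 14, D.
B vs G: 3 to 14, G.
C vs D: C is ranked higher on 2+7 = 9 ballots, D on 8. C wins 9–8.
C vs G: 2 for C, 15 for G — G by 15–2.
D vs G: 2+3+1+1+3 = 10 for D, 7 for G — D by 10–7.
Each alternative drops at least one matchup (A loses to C; B loses to A; C loses to G; D loses to C; G loses to D); the cycle C → D → G → C rules out a Condorcet winner.

none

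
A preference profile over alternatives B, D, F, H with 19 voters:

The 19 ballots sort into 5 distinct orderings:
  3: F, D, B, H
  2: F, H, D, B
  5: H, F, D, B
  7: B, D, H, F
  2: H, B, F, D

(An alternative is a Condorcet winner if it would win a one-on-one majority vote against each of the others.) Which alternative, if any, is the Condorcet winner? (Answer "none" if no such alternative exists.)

Check each pair by majority over 19 ballots:
B vs D: 9 to 10, D.
B vs F: 7+2 = 9 for B, 10 for F — F by 10–9.
B vs H: B wins 10–9.
D vs F: D is ranked higher on 7 ballots, F on 12. F wins 12–7.
D vs H: 10 to 9, D.
F vs H: F preferred on 3+2 = 5 ballots; H wins 14–5.
No alternative is unbeaten: B loses to D; D loses to F; F loses to H; H loses to B. In particular B → H → F → B is a majority cycle — no Condorcet winner exists.

none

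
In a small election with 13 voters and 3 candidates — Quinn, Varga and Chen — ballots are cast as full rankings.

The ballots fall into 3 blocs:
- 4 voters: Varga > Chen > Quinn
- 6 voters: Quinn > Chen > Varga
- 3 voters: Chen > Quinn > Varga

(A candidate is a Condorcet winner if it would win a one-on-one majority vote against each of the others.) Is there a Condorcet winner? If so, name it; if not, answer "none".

Chen

Head-to-head results (13 voters):
Quinn vs Varga: Quinn wins 9–4.
Quinn vs Chen: Chen, 7–6.
Varga–Chen: Chen 9–4.
Chen beats each of Quinn, Varga — Chen is the Condorcet winner.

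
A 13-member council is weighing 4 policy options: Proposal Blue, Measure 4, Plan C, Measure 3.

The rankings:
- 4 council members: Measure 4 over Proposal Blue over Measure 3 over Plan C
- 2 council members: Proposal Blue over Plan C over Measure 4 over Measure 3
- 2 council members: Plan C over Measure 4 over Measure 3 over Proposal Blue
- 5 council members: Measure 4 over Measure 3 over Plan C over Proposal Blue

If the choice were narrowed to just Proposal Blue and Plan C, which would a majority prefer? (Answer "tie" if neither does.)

Ballots ranking Proposal Blue above Plan C: 4 + 2 = 6.
Ballots ranking Plan C above Proposal Blue: 13 − 6 = 7.
Plan C wins the head-to-head 7–6.

Plan C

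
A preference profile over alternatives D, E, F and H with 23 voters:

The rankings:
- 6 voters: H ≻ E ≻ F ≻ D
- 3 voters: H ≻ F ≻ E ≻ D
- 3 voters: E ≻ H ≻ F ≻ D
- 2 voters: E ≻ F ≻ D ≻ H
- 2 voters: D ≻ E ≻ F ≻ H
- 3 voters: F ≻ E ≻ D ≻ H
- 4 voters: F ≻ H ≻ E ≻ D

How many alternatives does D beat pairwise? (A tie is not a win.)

0

D against each rival (23 voters):
D vs E: E wins 21–2.
D vs F: F, 21–2.
D vs H: 7 to 16, H.
D beats no one; loses to E, F, H — 0 pairwise wins.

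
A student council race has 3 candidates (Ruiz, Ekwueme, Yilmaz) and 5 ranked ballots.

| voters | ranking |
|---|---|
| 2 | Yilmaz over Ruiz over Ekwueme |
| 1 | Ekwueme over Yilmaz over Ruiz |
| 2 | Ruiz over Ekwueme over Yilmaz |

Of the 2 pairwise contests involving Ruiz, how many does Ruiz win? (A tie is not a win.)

Ruiz against each rival (5 voters):
Ruiz vs Ekwueme: Ruiz wins 4–1.
Ruiz–Yilmaz: Yilmaz 3–2.
Ruiz beats Ekwueme; loses to Yilmaz — 1 pairwise win.

1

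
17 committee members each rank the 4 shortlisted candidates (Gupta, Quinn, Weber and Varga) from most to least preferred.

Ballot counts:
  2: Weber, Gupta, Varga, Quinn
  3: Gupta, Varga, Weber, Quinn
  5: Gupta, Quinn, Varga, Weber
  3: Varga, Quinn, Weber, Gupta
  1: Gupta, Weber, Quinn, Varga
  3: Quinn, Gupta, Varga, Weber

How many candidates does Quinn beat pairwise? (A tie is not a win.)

Quinn against each rival (17 committee members):
Quinn–Gupta: Gupta 11–6.
Quinn vs Weber: Quinn is ranked higher on 5+3+3 = 11 ballots, Weber on 6. Quinn wins 11–6.
Quinn vs Varga: Quinn wins 9–8.
Quinn beats Weber, Varga; loses to Gupta — 2 pairwise wins.

2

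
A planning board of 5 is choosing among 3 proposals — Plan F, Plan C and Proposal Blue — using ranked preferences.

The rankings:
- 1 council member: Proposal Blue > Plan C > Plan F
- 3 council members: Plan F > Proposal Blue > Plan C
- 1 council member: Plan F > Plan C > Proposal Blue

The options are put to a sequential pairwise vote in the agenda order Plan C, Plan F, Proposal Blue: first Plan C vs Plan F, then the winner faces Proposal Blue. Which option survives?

Plan F

Round 1: Plan C vs Plan F — 1–4, Plan F advances.
Round 2: Plan F vs Proposal Blue — 4–1, Plan F advances.
The agenda winner is Plan F.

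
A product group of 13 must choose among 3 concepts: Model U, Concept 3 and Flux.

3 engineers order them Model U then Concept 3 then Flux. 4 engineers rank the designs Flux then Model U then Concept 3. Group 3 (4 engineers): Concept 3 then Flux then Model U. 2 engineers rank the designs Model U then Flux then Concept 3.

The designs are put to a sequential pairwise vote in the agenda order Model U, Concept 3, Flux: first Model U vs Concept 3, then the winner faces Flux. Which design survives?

Flux

Round 1: Model U vs Concept 3 — 9–4, Model U advances.
Round 2: Model U vs Flux — 5–8, Flux advances.
The agenda winner is Flux.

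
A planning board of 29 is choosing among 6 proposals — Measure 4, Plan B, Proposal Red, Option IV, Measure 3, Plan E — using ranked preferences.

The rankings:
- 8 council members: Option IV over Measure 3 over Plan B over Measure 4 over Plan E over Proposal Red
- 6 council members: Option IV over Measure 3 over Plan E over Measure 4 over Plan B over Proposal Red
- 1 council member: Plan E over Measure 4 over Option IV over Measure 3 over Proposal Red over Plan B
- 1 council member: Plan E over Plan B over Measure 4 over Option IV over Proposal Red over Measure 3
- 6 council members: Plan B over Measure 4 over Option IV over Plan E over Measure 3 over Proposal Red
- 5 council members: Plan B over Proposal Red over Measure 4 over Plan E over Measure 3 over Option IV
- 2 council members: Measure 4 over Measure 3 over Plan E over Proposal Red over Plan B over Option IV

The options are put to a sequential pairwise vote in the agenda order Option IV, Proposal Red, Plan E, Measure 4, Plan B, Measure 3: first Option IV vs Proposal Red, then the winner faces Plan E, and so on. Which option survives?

Round 1: Option IV vs Proposal Red — 22–7, Option IV advances.
Round 2: Option IV vs Plan E — 20–9, Option IV advances.
Round 3: Option IV vs Measure 4 — 14–15, Measure 4 advances.
Round 4: Measure 4 vs Plan B — 9–20, Plan B advances.
Round 5: Plan B vs Measure 3 — 12–17, Measure 3 advances.
Measure 3 survives the agenda.

Measure 3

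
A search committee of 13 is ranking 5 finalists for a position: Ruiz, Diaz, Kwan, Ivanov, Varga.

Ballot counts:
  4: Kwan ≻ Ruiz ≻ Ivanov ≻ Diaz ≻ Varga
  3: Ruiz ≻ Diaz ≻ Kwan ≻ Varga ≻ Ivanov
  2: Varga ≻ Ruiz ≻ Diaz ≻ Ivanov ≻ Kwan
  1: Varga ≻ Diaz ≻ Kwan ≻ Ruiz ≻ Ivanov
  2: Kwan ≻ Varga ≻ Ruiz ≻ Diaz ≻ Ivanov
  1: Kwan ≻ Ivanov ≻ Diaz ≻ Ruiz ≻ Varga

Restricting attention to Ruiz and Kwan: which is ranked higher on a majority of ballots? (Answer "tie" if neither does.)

Ballots ranking Ruiz above Kwan: 3 + 2 = 5.
Ballots ranking Kwan above Ruiz: 13 − 5 = 8.
Kwan wins the head-to-head 8–5.

Kwan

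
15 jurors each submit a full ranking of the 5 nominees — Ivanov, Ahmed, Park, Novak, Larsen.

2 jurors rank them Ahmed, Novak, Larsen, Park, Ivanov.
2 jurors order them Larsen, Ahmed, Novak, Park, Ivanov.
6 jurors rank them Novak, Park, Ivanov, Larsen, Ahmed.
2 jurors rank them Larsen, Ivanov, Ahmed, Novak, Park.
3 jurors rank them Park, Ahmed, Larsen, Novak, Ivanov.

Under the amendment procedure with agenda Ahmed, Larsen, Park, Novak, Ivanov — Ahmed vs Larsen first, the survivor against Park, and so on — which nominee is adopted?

Novak

Round 1: Ahmed vs Larsen — 5–10, Larsen advances.
Round 2: Larsen vs Park — 6–9, Park advances.
Round 3: Park vs Novak — 3–12, Novak advances.
Round 4: Novak vs Ivanov — 13–2, Novak advances.
Novak survives the agenda.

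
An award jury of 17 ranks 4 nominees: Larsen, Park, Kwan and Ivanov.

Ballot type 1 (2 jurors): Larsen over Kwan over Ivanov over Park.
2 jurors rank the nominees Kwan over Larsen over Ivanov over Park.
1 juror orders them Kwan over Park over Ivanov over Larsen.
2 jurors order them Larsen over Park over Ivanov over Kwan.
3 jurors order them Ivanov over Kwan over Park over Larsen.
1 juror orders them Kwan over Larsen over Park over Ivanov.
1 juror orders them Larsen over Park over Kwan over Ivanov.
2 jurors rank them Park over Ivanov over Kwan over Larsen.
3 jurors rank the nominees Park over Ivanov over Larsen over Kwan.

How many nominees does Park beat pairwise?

2

Park against each rival (17 jurors):
Park vs Larsen: 9 to 8, Park.
Park vs Kwan: 2+1+2+3 = 8 for Park, 9 for Kwan — Kwan by 9–8.
Park vs Ivanov: 10 to 7, Park.
Park beats Larsen, Ivanov; loses to Kwan — 2 pairwise wins.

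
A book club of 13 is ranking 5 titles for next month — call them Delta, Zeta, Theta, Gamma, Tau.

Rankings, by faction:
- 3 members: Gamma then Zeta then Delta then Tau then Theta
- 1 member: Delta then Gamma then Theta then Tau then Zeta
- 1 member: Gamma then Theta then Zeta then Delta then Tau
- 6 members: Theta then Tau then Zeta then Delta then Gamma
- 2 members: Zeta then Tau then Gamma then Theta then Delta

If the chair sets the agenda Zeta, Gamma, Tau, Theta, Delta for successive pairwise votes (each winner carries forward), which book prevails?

Theta

Round 1: Zeta vs Gamma — 8–5, Zeta advances.
Round 2: Zeta vs Tau — 6–7, Tau advances.
Round 3: Tau vs Theta — 5–8, Theta advances.
Round 4: Theta vs Delta — 9–4, Theta advances.
Theta survives the agenda.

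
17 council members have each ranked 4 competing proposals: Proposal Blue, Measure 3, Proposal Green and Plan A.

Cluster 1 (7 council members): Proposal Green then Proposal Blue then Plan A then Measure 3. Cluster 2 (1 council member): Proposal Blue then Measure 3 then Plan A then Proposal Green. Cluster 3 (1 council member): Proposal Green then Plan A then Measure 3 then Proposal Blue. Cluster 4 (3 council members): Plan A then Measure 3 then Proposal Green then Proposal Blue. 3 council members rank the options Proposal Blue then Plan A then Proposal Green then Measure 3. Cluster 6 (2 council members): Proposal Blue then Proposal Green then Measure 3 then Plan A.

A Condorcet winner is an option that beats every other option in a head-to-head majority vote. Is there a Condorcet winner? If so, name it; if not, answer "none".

Head-to-head results (17 council members):
Proposal Blue vs Measure 3: Proposal Blue is ranked higher on 7+1+3+2 = 13 ballots, Measure 3 on 4. Proposal Blue wins 13–4.
Proposal Blue vs Proposal Green: Proposal Blue is ranked higher on 1+3+2 = 6 ballots, Proposal Green on 11. Proposal Green wins 11–6.
Proposal Blue vs Plan A: Proposal Blue is ranked higher on 7+1+3+2 = 13 ballots, Plan A on 4. Proposal Blue wins 13–4.
Measure 3 vs Proposal Green: Measure 3 preferred on 1+3 = 4 ballots; Proposal Green wins 13–4.
Measure 3 vs Plan A: Measure 3 is ranked higher on 1+2 = 3 ballots, Plan A on 14. Plan A wins 14–3.
Proposal Green–Plan A: Proposal Green 10–7.
Proposal Green wins every pairwise contest, so Proposal Green is the Condorcet winner.

Proposal Green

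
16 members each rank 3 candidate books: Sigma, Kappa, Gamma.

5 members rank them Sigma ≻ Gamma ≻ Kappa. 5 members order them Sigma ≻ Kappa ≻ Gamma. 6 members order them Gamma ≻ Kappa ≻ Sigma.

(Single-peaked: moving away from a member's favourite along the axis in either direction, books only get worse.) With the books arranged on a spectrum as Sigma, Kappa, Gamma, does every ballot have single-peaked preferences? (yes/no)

no

Axis positions: Sigma=1, Kappa=2, Gamma=3.
Ballot type 1: ranking walks positions 1-3-2; Gamma is ranked above Kappa even though Kappa lies between Gamma and the peak Sigma on the axis — preferences dip and rise again. Not single-peaked.
Ballot type 2 (peak Sigma at position 1): ranking walks positions 1-2-3, expanding outward from the peak — single-peaked.
Ballot type 3 (peak Gamma at position 3): ranking walks positions 3-2-1, expanding outward from the peak — single-peaked.
Ballot type 1 violates single-peakedness, so the profile is not single-peaked on this axis.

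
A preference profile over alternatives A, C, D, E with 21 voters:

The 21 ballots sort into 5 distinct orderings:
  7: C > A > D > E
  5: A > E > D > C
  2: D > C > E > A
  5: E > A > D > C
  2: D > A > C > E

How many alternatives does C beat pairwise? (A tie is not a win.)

C against each rival (21 voters):
C vs A: C preferred on 7+2 = 9 ballots; A wins 12–9.
C vs D: D wins 14–7.
C vs E: C, 11–10.
C beats E; loses to A, D — 1 pairwise win.

1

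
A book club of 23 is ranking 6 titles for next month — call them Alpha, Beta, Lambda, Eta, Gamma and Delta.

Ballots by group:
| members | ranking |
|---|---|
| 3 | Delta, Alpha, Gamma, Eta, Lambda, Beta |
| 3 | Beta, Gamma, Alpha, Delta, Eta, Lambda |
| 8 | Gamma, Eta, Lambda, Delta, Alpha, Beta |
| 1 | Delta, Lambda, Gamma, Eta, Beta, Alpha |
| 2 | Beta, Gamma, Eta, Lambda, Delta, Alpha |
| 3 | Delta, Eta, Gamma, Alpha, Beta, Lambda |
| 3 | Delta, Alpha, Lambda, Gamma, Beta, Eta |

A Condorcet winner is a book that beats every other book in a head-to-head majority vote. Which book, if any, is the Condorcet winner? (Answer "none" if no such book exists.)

Gamma

Head-to-head results (23 members):
Alpha vs Beta: Alpha is ranked higher on 3+8+3+3 = 17 ballots, Beta on 6. Alpha wins 17–6.
Alpha vs Lambda: Alpha is ranked higher on 3+3+3+3 = 12 ballots, Lambda on 11. Alpha wins 12–11.
Alpha vs Eta: 9 to 14, Eta.
Alpha vs Gamma: 3+3 = 6 for Alpha, 17 for Gamma — Gamma by 17–6.
Alpha vs Delta: Alpha preferred on 3 ballots; Delta wins 20–3.
Beta vs Lambda: Beta preferred on 3+2+3 = 8 ballots; Lambda wins 15–8.
Beta vs Eta: Beta is ranked higher on 3+2+3 = 8 ballots, Eta on 15. Eta wins 15–8.
Beta vs Gamma: Beta is ranked higher on 3+2 = 5 ballots, Gamma on 18. Gamma wins 18–5.
Beta vs Delta: Beta preferred on 3+2 = 5 ballots; Delta wins 18–5.
Lambda vs Eta: Lambda preferred on 1+3 = 4 ballots; Eta wins 19–4.
Lambda vs Gamma: 1+3 = 4 for Lambda, 19 for Gamma — Gamma by 19–4.
Lambda vs Delta: 8+2 = 10 for Lambda, 13 for Delta — Delta by 13–10.
Eta vs Gamma: Eta preferred on 3 ballots; Gamma wins 20–3.
Eta vs Delta: Eta is ranked higher on 8+2 = 10 ballots, Delta on 13. Delta wins 13–10.
Gamma vs Delta: 13 to 10, Gamma.
Only Gamma has no losses; Gamma is the Condorcet winner.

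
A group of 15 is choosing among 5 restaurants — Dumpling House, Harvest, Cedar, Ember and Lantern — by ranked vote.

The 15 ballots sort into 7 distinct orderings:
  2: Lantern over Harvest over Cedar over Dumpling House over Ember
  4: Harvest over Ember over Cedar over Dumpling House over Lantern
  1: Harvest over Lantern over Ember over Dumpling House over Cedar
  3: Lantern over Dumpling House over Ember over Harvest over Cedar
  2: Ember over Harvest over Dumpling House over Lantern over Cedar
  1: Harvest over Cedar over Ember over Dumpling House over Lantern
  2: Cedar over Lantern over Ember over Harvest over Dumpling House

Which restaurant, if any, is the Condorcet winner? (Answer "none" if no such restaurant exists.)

Harvest

Check each pair by majority over 15 ballots:
Dumpling House vs Harvest: Dumpling House is ranked higher on 3 ballots, Harvest on 12. Harvest wins 12–3.
Dumpling House vs Cedar: 1+3+2 = 6 for Dumpling House, 9 for Cedar — Cedar by 9–6.
Dumpling House vs Ember: Dumpling House preferred on 2+3 = 5 ballots; Ember wins 10–5.
Dumpling House vs Lantern: 7 to 8, Lantern.
Harvest vs Cedar: 2+4+1+3+2+1 = 13 for Harvest, 2 for Cedar — Harvest by 13–2.
Harvest vs Ember: 2+4+1+1 = 8 for Harvest, 7 for Ember — Harvest by 8–7.
Harvest vs Lantern: Harvest is ranked higher on 4+1+2+1 = 8 ballots, Lantern on 7. Harvest wins 8–7.
Cedar vs Ember: Cedar preferred on 2+1+2 = 5 ballots; Ember wins 10–5.
Cedar vs Lantern: 4+1+2 = 7 for Cedar, 8 for Lantern — Lantern by 8–7.
Ember vs Lantern: 7 to 8, Lantern.
Harvest beats each of Dumpling House, Cedar, Ember, Lantern — Harvest is the Condorcet winner.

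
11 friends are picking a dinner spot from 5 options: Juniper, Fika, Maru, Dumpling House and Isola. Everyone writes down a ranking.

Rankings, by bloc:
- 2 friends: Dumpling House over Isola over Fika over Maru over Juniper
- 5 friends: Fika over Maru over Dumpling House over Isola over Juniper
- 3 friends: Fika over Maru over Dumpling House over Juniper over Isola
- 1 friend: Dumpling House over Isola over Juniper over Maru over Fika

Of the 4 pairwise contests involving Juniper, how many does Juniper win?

Juniper against each rival (11 friends):
Juniper vs Fika: 1 for Juniper, 10 for Fika — Fika by 10–1.
Juniper vs Maru: 1 to 10, Maru.
Juniper vs Dumpling House: Dumpling House wins 11–0.
Juniper vs Isola: Juniper is ranked higher on 3 ballots, Isola on 8. Isola wins 8–3.
Juniper beats no one; loses to Fika, Maru, Dumpling House, Isola — 0 pairwise wins.

0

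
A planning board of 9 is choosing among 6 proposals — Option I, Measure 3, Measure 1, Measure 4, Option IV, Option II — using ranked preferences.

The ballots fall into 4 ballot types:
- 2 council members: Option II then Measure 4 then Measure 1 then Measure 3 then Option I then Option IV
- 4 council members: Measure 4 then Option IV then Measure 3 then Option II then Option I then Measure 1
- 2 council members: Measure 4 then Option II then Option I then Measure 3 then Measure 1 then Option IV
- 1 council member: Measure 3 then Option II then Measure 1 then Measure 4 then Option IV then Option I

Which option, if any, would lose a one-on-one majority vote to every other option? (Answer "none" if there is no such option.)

none

Pairwise majorities:
Option I–Measure 3: Measure 3 7–2.
Option I vs Measure 1: Option I preferred on 4+2 = 6 ballots; Option I wins 6–3.
Option I vs Measure 4: 0 for Option I, 9 for Measure 4 — Measure 4 by 9–0.
Option I vs Option IV: Option IV wins 5–4.
Option I vs Option II: Option II, 9–0.
Measure 3 vs Measure 1: Measure 3 wins 7–2.
Measure 3 vs Measure 4: Measure 3 is ranked higher on 1 ballot, Measure 4 on 8. Measure 4 wins 8–1.
Measure 3 vs Option IV: 2+2+1 = 5 for Measure 3, 4 for Option IV — Measure 3 by 5–4.
Measure 3 vs Option II: Measure 3 is ranked higher on 4+1 = 5 ballots, Option II on 4. Measure 3 wins 5–4.
Measure 1 vs Measure 4: Measure 4, 8–1.
Measure 1 vs Option IV: Measure 1 preferred on 2+2+1 = 5 ballots; Measure 1 wins 5–4.
Measure 1 vs Option II: Measure 1 preferred on 0 ballots; Option II wins 9–0.
Measure 4 vs Option IV: Measure 4 is ranked higher on 2+4+2+1 = 9 ballots, Option IV on 0. Measure 4 wins 9–0.
Measure 4 vs Option II: 6 to 3, Measure 4.
Option IV vs Option II: 4 for Option IV, 5 for Option II — Option II by 5–4.
No option is winless: Option I beats Measure 1; Measure 3 beats Option I; Measure 1 beats Option IV; Measure 4 beats Option I; Option IV beats Option I; Option II beats Option I. There is no Condorcet loser.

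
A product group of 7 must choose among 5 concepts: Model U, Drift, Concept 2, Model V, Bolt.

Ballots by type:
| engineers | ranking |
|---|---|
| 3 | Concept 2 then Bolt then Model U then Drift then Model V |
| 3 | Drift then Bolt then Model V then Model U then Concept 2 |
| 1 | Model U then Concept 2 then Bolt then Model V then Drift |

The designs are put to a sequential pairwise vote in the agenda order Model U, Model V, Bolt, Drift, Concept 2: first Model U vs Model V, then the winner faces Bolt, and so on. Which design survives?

Round 1: Model U vs Model V — 4–3, Model U advances.
Round 2: Model U vs Bolt — 1–6, Bolt advances.
Round 3: Bolt vs Drift — 4–3, Bolt advances.
Round 4: Bolt vs Concept 2 — 3–4, Concept 2 advances.
The agenda winner is Concept 2.

Concept 2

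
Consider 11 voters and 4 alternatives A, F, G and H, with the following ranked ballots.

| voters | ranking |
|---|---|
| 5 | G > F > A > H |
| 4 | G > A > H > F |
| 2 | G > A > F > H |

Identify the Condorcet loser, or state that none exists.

Head-to-head results (11 voters):
A–F: A 6–5.
A vs G: A preferred on 0 ballots; G wins 11–0.
A vs H: A, 11–0.
F–G: G 11–0.
F vs H: 7 to 4, F.
G vs H: 5+4+2 = 11 for G, 0 for H — G by 11–0.
H is beaten in every head-to-head and is the Condorcet loser.

H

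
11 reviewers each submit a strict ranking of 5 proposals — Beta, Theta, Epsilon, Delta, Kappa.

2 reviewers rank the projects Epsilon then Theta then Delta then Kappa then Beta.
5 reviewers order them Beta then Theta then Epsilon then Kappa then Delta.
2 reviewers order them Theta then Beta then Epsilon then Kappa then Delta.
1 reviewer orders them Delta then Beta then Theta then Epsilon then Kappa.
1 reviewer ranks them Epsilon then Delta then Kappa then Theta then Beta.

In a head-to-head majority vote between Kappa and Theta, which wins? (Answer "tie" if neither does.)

Ballots ranking Kappa above Theta: 1.
Ballots ranking Theta above Kappa: 11 − 1 = 10.
Theta wins the head-to-head 10–1.

Theta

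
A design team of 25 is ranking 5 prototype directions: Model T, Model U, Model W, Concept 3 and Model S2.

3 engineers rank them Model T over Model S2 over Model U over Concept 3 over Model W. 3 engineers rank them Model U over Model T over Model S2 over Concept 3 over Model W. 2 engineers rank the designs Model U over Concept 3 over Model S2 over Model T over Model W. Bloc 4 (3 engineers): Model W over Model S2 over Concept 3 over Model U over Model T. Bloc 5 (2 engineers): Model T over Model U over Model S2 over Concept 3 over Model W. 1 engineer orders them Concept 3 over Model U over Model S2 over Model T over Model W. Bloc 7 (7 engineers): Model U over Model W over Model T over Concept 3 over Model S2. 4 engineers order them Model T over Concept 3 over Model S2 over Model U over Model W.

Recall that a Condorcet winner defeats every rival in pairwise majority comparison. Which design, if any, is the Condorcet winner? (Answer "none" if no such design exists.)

Pairwise majorities:
Model T vs Model U: Model U wins 16–9.
Model T–Model W: Model T 15–10.
Model T–Concept 3: Model T 19–6.
Model T vs Model S2: Model T wins 19–6.
Model U vs Model W: Model U, 22–3.
Model U vs Concept 3: Model U wins 17–8.
Model U–Model S2: Model U 15–10.
Model W–Concept 3: Concept 3 15–10.
Model W–Model S2: Model S2 15–10.
Concept 3–Model S2: Concept 3 14–11.
Model U wins every pairwise contest, so Model U is the Condorcet winner.

Model U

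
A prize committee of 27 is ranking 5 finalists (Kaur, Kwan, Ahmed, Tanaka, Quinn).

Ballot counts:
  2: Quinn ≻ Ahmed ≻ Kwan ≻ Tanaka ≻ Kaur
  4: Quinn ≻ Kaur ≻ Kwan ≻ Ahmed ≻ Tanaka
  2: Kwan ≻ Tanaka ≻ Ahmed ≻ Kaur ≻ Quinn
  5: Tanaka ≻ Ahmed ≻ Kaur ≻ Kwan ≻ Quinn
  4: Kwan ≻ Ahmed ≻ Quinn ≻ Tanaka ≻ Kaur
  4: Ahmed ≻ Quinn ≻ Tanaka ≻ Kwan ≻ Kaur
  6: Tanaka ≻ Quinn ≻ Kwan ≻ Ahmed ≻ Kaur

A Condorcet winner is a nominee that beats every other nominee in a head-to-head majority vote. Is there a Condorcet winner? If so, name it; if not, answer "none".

none

Check each pair by majority over 27 ballots:
Kaur vs Kwan: Kwan wins 18–9.
Kaur vs Ahmed: Kaur preferred on 4 ballots; Ahmed wins 23–4.
Kaur vs Tanaka: Tanaka, 23–4.
Kaur–Quinn: Quinn 20–7.
Kwan vs Ahmed: Kwan preferred on 4+2+4+6 = 16 ballots; Kwan wins 16–11.
Kwan vs Tanaka: Tanaka, 15–12.
Kwan vs Quinn: Kwan preferred on 2+5+4 = 11 ballots; Quinn wins 16–11.
Ahmed vs Tanaka: Ahmed preferred on 2+4+4+4 = 14 ballots; Ahmed wins 14–13.
Ahmed vs Quinn: 2+5+4+4 = 15 for Ahmed, 12 for Quinn — Ahmed by 15–12.
Tanaka vs Quinn: 2+5+6 = 13 for Tanaka, 14 for Quinn — Quinn by 14–13.
Each nominee drops at least one matchup (Kaur loses to Kwan; Kwan loses to Tanaka; Ahmed loses to Kwan; Tanaka loses to Ahmed; Quinn loses to Ahmed); the cycle Kwan > Ahmed > Tanaka > Kwan rules out a Condorcet winner.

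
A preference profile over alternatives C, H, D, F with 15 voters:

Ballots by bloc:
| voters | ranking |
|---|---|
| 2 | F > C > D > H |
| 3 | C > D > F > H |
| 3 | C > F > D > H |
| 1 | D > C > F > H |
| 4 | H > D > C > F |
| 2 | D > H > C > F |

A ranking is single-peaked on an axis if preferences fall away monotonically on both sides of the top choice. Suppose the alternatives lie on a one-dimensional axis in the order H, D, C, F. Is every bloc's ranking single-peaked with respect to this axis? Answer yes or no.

yes

Axis positions: H=1, D=2, C=3, F=4.
Bloc 1 (peak F at position 4): ranking walks positions 4-3-2-1, expanding outward from the peak — single-peaked.
Bloc 2 (peak C at position 3): ranking walks positions 3-2-4-1, expanding outward from the peak — single-peaked.
Bloc 3 (peak C at position 3): ranking walks positions 3-4-2-1, expanding outward from the peak — single-peaked.
Bloc 4 (peak D at position 2): ranking walks positions 2-3-4-1, expanding outward from the peak — single-peaked.
Bloc 5 (peak H at position 1): ranking walks positions 1-2-3-4, expanding outward from the peak — single-peaked.
Bloc 6 (peak D at position 2): ranking walks positions 2-1-3-4, expanding outward from the peak — single-peaked.
Every ranking is single-peaked on this axis.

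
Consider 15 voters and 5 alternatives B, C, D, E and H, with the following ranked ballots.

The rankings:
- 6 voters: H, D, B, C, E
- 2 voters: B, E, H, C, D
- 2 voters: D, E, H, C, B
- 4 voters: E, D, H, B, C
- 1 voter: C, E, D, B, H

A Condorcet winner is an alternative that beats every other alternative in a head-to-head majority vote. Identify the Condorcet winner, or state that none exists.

none

Check each pair by majority over 15 ballots:
B vs C: 6+2+4 = 12 for B, 3 for C — B by 12–3.
B vs D: 2 for B, 13 for D — D by 13–2.
B vs E: B preferred on 6+2 = 8 ballots; B wins 8–7.
B vs H: B is ranked higher on 2+1 = 3 ballots, H on 12. H wins 12–3.
C vs D: C is ranked higher on 2+1 = 3 ballots, D on 12. D wins 12–3.
C vs E: C is ranked higher on 6+1 = 7 ballots, E on 8. E wins 8–7.
C vs H: C is ranked higher on 1 ballot, H on 14. H wins 14–1.
D vs E: D is ranked higher on 6+2 = 8 ballots, E on 7. D wins 8–7.
D vs H: 7 to 8, H.
E vs H: E is ranked higher on 2+2+4+1 = 9 ballots, H on 6. E wins 9–6.
Every alternative loses at least once (B loses to D; C loses to B; D loses to H; E loses to B; H loses to E). The majority relation contains the cycle B beats E beats H beats B, so there is no Condorcet winner.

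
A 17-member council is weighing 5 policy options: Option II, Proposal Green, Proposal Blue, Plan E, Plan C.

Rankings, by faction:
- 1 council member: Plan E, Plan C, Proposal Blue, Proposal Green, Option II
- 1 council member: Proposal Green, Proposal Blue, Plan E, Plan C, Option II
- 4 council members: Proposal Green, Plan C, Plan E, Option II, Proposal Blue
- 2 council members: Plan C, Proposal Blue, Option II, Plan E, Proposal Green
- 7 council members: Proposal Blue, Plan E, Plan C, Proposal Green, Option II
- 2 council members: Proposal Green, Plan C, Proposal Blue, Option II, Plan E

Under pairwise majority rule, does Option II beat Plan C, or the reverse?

Plan C

No ballot ranks Option II above Plan C: 0.
Ballots ranking Plan C above Option II: 17 − 0 = 17.
Plan C wins the head-to-head 17–0.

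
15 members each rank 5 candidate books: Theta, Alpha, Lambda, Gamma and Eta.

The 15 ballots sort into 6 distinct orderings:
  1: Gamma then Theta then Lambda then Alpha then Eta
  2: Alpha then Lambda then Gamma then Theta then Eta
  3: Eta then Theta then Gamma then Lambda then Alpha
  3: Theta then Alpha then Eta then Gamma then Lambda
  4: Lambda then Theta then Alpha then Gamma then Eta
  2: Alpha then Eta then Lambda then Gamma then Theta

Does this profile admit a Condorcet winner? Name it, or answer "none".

none

Pairwise majorities:
Theta vs Alpha: Theta is ranked higher on 1+3+3+4 = 11 ballots, Alpha on 4. Theta wins 11–4.
Theta vs Lambda: Theta is ranked higher on 1+3+3 = 7 ballots, Lambda on 8. Lambda wins 8–7.
Theta vs Gamma: Theta wins 10–5.
Theta vs Eta: Theta, 10–5.
Alpha vs Lambda: Lambda wins 8–7.
Alpha–Gamma: Alpha 11–4.
Alpha vs Eta: Alpha wins 12–3.
Lambda vs Gamma: Lambda preferred on 2+4+2 = 8 ballots; Lambda wins 8–7.
Lambda vs Eta: 1+2+4 = 7 for Lambda, 8 for Eta — Eta by 8–7.
Gamma–Eta: Eta 8–7.
No book is unbeaten: Theta loses to Lambda; Alpha loses to Theta; Lambda loses to Eta; Gamma loses to Theta; Eta loses to Theta. In particular Theta → Eta → Lambda → Theta is a majority cycle — no Condorcet winner exists.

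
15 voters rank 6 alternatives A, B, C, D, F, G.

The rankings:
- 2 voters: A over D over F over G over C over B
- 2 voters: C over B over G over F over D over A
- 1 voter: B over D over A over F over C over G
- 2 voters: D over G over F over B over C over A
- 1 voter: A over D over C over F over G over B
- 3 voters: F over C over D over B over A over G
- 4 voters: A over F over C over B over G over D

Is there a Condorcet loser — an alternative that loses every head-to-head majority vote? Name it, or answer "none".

G

Head-to-head results (15 voters):
A vs B: A preferred on 2+1+4 = 7 ballots; B wins 8–7.
A vs C: 2+1+1+4 = 8 for A, 7 for C — A by 8–7.
A vs D: D wins 8–7.
A vs F: A, 8–7.
A vs G: A wins 11–4.
B vs C: B is ranked higher on 1+2 = 3 ballots, C on 12. C wins 12–3.
B vs D: B preferred on 2+1+4 = 7 ballots; D wins 8–7.
B vs F: 2+1 = 3 for B, 12 for F — F by 12–3.
B vs G: B preferred on 2+1+3+4 = 10 ballots; B wins 10–5.
C vs D: C wins 9–6.
C vs F: C is ranked higher on 2+1 = 3 ballots, F on 12. F wins 12–3.
C vs G: C preferred on 2+1+1+3+4 = 11 ballots; C wins 11–4.
D vs F: F wins 9–6.
D vs G: D is ranked higher on 2+1+2+1+3 = 9 ballots, G on 6. D wins 9–6.
F vs G: 2+1+1+3+4 = 11 for F, 4 for G — F by 11–4.
G loses to every other alternative — it is the Condorcet loser.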